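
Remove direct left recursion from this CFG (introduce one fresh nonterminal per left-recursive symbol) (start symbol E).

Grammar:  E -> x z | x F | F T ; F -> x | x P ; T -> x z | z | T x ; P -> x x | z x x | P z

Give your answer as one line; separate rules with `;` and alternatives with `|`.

Left recursion appears on T, P.
For T: α = {x}, β = {x z, z}. Rewrite as T → β T' and T' → α T' | ε.
For P: α = {z}, β = {x x, z x x}. Rewrite as P → β P' and P' → α P' | ε.

E -> x z | x F | F T; F -> x | x P; T -> x z T' | z T'; P -> x x P' | z x x P'; T' -> x T' | ε; P' -> z P' | ε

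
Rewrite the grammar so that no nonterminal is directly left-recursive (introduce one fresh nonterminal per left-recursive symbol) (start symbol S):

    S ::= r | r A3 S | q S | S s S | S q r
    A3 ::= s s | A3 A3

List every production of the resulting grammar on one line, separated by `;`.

S ::= r S' | r A3 S S' | q S S'; A3 ::= s s A3'; S' ::= s S S' | q r S' | ε; A3' ::= A3 A3' | ε

S, A3 are directly left-recursive.
For S: α = {s S, q r}, β = {r, r A3 S, q S}. Rewrite as S → β S' and S' → α S' | ε.
For A3: α = {A3}, β = {s s}. Rewrite as A3 → β A3' and A3' → α A3' | ε.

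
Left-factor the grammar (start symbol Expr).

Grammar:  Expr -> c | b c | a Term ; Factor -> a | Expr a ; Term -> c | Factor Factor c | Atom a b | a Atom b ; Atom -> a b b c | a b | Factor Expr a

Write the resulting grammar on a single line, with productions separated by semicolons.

Atom has alternatives sharing prefix 'a b': factor to Atom → a b Atom1 with Atom1 → b c | ε.

Expr -> c | b c | a Term; Factor -> a | Expr a; Term -> c | Factor Factor c | Atom a b | a Atom b; Atom -> Factor Expr a | a b Atom1; Atom1 -> b c | ε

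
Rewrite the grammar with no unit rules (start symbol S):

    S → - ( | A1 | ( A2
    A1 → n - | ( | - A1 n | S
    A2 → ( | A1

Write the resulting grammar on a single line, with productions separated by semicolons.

Unit pairs: A1 ⇒* {S}; A2 ⇒* {A1, S}; S ⇒* {A1}.
For every A with A ⇒* B via unit rules, add B's non-unit alternatives to A; then delete every rule of the form X → Y.

S → n - | ( | - A1 n | - ( | ( A2; A1 → n - | ( | - A1 n | - ( | ( A2; A2 → ( | n - | - A1 n | - ( | ( A2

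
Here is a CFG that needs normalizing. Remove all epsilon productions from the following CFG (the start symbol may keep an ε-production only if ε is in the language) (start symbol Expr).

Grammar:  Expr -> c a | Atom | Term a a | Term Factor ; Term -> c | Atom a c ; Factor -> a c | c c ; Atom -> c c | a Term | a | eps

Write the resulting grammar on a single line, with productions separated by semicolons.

The nullable symbols are {Atom, Expr}.
ε ∈ L(G) since Expr is nullable, so keep Expr → ε.
Add the nullable-subset variants: Term → Atom a c gives Atom a c | a c.

Expr -> c a | Atom | Term a a | Term Factor | ε; Term -> c | Atom a c | a c; Factor -> a c | c c; Atom -> c c | a Term | a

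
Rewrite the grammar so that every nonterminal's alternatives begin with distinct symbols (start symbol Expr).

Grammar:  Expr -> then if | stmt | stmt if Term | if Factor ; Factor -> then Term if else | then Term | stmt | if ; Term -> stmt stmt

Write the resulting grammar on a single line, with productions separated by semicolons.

Expr has alternatives sharing prefix 'stmt': factor to Expr → stmt Expr1 with Expr1 → ε | if Term.
Factor has alternatives sharing prefix 'then Term': factor to Factor → then Term Factor1 with Factor1 → if else | ε.

Expr -> then if | if Factor | stmt Expr1; Factor -> stmt | if | then Term Factor1; Term -> stmt stmt; Expr1 -> ε | if Term; Factor1 -> if else | ε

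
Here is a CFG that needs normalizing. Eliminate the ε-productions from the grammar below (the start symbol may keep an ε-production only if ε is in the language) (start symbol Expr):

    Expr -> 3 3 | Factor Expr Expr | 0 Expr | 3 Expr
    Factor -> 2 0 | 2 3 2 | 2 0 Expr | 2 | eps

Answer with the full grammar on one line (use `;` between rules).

The nullable symbols are {Factor}.
ε ∉ L(G), so no ε-production is kept.
Expand every rule over subsets of its nullable positions: Expr → Factor Expr Expr gives Factor Expr Expr | Expr Expr.

Expr -> 3 3 | Factor Expr Expr | Expr Expr | 0 Expr | 3 Expr; Factor -> 2 0 | 2 3 2 | 2 0 Expr | 2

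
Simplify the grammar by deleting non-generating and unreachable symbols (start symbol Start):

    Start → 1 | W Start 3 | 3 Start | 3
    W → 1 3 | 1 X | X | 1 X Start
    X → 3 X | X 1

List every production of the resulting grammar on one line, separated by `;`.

Start → 1 | W Start 3 | 3 Start | 3; W → 1 3

Generating nonterminals: {Start, W}.
Reachable from Start after that: {Start, W}.
Removed useless symbols: {X} and every production mentioning them.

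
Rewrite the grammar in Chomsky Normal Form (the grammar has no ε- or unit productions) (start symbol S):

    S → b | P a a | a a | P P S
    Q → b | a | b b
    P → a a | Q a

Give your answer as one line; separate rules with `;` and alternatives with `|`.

Introduce a nonterminal for each terminal appearing in a rule of length ≥ 2: X1 → a, X2 → b.
Binarize each right-hand side of length ≥ 3 by chaining fresh nonterminals (Y1, Y2, …): affected rules were S → P X1 X1; S → P P S.

S → b | P Y1 | X1 X1 | P Y2; Q → b | a | X2 X2; P → X1 X1 | Q X1; X1 → a; X2 → b; Y1 → X1 X1; Y2 → P S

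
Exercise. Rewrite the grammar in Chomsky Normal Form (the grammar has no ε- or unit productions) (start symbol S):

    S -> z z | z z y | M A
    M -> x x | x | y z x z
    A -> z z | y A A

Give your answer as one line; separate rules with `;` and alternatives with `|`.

Introduce a nonterminal for each terminal appearing in a rule of length ≥ 2: X1 → z, X2 → y, X3 → x.
Binarize each right-hand side of length ≥ 3 by chaining fresh nonterminals (Y1, Y2, …): affected rules were S → X1 X1 X2; M → X2 X1 X3 X1; A → X2 A A.

S -> X1 X1 | X1 Y1 | M A; M -> X3 X3 | x | X2 Y2; A -> X1 X1 | X2 Y4; X1 -> z; X2 -> y; X3 -> x; Y1 -> X1 X2; Y2 -> X1 Y3; Y3 -> X3 X1; Y4 -> A A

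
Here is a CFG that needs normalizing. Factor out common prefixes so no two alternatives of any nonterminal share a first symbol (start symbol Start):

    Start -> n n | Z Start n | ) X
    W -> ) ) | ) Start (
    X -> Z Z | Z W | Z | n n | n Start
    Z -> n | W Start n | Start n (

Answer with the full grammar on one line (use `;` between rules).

Start -> n n | Z Start n | ) X; W -> ) W1; X -> Z X1 | n X2; Z -> n | W Start n | Start n (; W1 -> ) | Start (; X1 -> Z | W | eps; X2 -> n | Start

W has alternatives sharing prefix ')': factor to W → ) W1 with W1 → ) | Start (.
X has alternatives sharing prefix 'Z': factor to X → Z X1 with X1 → Z | W | ε.
X has alternatives sharing prefix 'n': factor to X → n X2 with X2 → n | Start.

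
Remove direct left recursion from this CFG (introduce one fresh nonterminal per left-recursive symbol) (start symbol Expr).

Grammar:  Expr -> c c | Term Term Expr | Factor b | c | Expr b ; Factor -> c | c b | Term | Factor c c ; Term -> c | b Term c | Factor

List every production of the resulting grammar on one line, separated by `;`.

Expr -> c c Expr1 | Term Term Expr Expr1 | Factor b Expr1 | c Expr1; Factor -> c Factor1 | c b Factor1 | Term Factor1; Term -> c | b Term c | Factor; Expr1 -> b Expr1 | ε; Factor1 -> c c Factor1 | ε

Left recursion appears on Expr, Factor.
For Expr: α = {b}, β = {c c, Term Term Expr, Factor b, c}. Rewrite as Expr → β Expr1 and Expr1 → α Expr1 | ε.
For Factor: α = {c c}, β = {c, c b, Term}. Rewrite as Factor → β Factor1 and Factor1 → α Factor1 | ε.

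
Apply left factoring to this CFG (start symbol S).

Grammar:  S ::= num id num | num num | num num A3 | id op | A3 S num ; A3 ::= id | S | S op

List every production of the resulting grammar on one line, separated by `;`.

S has alternatives sharing prefix 'num': factor to S → num S' with S' → id num | num | num A3.
A3 has alternatives sharing prefix 'S': factor to A3 → S A3' with A3' → ε | op.
S' has alternatives sharing prefix 'num': factor to S' → num S'' with S'' → ε | A3.

S ::= id op | A3 S num | num S'; A3 ::= id | S A3'; S' ::= id num | num S''; A3' ::= eps | op; S'' ::= eps | A3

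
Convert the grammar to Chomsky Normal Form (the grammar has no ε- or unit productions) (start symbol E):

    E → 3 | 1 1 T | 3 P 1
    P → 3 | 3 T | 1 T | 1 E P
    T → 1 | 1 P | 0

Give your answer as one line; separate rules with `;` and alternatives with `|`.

Introduce a nonterminal for each terminal appearing in a rule of length ≥ 2: X1 → 1, X2 → 3.
Binarize each right-hand side of length ≥ 3 by chaining fresh nonterminals (Y1, Y2, …): affected rules were E → X1 X1 T; E → X2 P X1; P → X1 E P.

E → 3 | X1 Y1 | X2 Y2; P → 3 | X2 T | X1 T | X1 Y3; T → 1 | X1 P | 0; X1 → 1; X2 → 3; Y1 → X1 T; Y2 → P X1; Y3 → E P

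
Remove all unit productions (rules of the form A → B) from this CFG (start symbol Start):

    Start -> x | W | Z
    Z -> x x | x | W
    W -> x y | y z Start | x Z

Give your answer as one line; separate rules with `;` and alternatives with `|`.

Unit pairs: Start ⇒* {W, Z}; Z ⇒* {W}.
For each unit pair (A, B), copy every non-unit production of B to A, then drop all unit productions.

Start -> x x | x | x y | y z Start | x Z; Z -> x x | x | x y | y z Start | x Z; W -> x y | y z Start | x Z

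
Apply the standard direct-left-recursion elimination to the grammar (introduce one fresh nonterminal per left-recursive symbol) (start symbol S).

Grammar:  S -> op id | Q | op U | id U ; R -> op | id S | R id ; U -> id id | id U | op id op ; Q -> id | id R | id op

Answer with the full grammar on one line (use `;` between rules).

Directly left-recursive nonterminal: R.
For R: α = {id}, β = {op, id S}. Rewrite as R → β R' and R' → α R' | ε.

S -> op id | Q | op U | id U; R -> op R' | id S R'; U -> id id | id U | op id op; Q -> id | id R | id op; R' -> id R' | ε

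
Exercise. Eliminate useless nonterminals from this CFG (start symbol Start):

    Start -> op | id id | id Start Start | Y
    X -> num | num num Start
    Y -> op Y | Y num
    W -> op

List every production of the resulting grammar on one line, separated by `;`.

Generating nonterminals: {Start, W, X}.
Reachable from Start after that: {Start}.
Removed useless symbols: {W, X, Y} and every production mentioning them.

Start -> op | id id | id Start Start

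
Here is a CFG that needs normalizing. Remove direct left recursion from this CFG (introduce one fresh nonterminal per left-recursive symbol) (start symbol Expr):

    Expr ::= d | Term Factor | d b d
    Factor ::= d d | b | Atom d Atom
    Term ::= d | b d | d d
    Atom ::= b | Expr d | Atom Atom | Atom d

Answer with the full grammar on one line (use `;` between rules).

Expr ::= d | Term Factor | d b d; Factor ::= d d | b | Atom d Atom; Term ::= d | b d | d d; Atom ::= b Atom1 | Expr d Atom1; Atom1 ::= Atom Atom1 | d Atom1 | ε

Directly left-recursive nonterminal: Atom.
For Atom: α = {Atom, d}, β = {b, Expr d}. Rewrite as Atom → β Atom1 and Atom1 → α Atom1 | ε.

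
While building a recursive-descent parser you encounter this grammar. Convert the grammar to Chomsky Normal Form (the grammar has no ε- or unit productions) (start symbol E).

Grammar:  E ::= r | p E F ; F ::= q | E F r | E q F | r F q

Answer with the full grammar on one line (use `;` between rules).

E ::= r | X1 Y1; F ::= q | E Y2 | E Y3 | X2 Y4; X1 ::= p; X2 ::= r; X3 ::= q; Y1 ::= E F; Y2 ::= F X2; Y3 ::= X3 F; Y4 ::= F X3

Introduce a nonterminal for each terminal appearing in a rule of length ≥ 2: X1 → p, X2 → r, X3 → q.
Binarize each right-hand side of length ≥ 3 by chaining fresh nonterminals (Y1, Y2, …): affected rules were E → X1 E F; F → E F X2; F → E X3 F; F → X2 F X3.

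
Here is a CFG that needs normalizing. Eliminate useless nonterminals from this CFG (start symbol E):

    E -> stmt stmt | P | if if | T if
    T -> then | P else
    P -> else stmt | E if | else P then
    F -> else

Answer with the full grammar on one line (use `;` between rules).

Generating nonterminals: {E, F, P, T}.
Reachable from E after that: {E, P, T}.
Removed useless symbols: {F} and every production mentioning them.

E -> stmt stmt | P | if if | T if; T -> then | P else; P -> else stmt | E if | else P then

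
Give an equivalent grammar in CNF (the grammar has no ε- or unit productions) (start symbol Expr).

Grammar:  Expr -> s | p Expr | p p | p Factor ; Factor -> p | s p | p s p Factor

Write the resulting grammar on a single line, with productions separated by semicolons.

Introduce a nonterminal for each terminal appearing in a rule of length ≥ 2: X1 → p, X2 → s.
Binarize each right-hand side of length ≥ 3 by chaining fresh nonterminals (Y1, Y2, …): affected rules were Factor → X1 X2 X1 Factor.

Expr -> s | X1 Expr | X1 X1 | X1 Factor; Factor -> p | X2 X1 | X1 Y1; X1 -> p; X2 -> s; Y1 -> X2 Y2; Y2 -> X1 Factor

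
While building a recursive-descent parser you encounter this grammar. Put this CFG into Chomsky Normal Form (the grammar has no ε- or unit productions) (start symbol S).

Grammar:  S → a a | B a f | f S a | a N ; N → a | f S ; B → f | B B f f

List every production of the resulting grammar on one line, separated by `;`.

S → X1 X1 | B Y1 | X2 Y2 | X1 N; N → a | X2 S; B → f | B Y3; X1 → a; X2 → f; Y1 → X1 X2; Y2 → S X1; Y3 → B Y4; Y4 → X2 X2

Introduce a nonterminal for each terminal appearing in a rule of length ≥ 2: X1 → a, X2 → f.
Binarize each right-hand side of length ≥ 3 by chaining fresh nonterminals (Y1, Y2, …): affected rules were S → B X1 X2; S → X2 S X1; B → B B X2 X2.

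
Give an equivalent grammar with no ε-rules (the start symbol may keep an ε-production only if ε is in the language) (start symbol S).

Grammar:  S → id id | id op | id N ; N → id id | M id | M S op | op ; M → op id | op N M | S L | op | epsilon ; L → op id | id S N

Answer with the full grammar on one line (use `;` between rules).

S → id id | id op | id N; N → id id | M id | id | M S op | S op | op; M → op id | op N M | op N | S L | op; L → op id | id S N

Nullable set = {M}.
ε ∉ L(G), so no ε-production is kept.
For each production, add variants omitting each subset of nullable occurrences: N → M id gives M id | id. N → M S op gives M S op | S op. M → op N M gives op N M | op N.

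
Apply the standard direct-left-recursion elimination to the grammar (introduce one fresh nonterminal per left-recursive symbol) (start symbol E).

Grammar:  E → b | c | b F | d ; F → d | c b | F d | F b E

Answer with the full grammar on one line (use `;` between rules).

Directly left-recursive nonterminal: F.
For F: α = {d, b E}, β = {d, c b}. Rewrite as F → β F' and F' → α F' | ε.

E → b | c | b F | d; F → d F' | c b F'; F' → d F' | b E F' | eps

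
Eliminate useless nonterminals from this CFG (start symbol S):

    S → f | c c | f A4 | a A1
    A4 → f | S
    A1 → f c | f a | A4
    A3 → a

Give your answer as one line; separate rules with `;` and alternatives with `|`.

S → f | c c | f A4 | a A1; A4 → f | S; A1 → f c | f a | A4

Generating nonterminals: {A1, A3, A4, S}.
Reachable from S after that: {A1, A4, S}.
Removed useless symbols: {A3} and every production mentioning them.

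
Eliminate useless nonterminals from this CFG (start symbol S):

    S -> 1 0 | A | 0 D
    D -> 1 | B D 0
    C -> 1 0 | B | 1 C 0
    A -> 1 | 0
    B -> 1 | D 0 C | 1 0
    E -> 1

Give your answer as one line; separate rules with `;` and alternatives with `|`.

Generating nonterminals: {A, B, C, D, E, S}.
Reachable from S after that: {A, B, C, D, S}.
Removed useless symbols: {E} and every production mentioning them.

S -> 1 0 | A | 0 D; D -> 1 | B D 0; C -> 1 0 | B | 1 C 0; A -> 1 | 0; B -> 1 | D 0 C | 1 0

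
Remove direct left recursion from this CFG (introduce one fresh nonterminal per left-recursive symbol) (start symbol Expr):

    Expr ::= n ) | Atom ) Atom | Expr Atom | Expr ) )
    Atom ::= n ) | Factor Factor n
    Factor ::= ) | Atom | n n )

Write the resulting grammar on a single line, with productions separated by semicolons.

Directly left-recursive nonterminal: Expr.
For Expr: α = {Atom, ) )}, β = {n ), Atom ) Atom}. Rewrite as Expr → β Expr1 and Expr1 → α Expr1 | ε.

Expr ::= n ) Expr1 | Atom ) Atom Expr1; Atom ::= n ) | Factor Factor n; Factor ::= ) | Atom | n n ); Expr1 ::= Atom Expr1 | ) ) Expr1 | epsilon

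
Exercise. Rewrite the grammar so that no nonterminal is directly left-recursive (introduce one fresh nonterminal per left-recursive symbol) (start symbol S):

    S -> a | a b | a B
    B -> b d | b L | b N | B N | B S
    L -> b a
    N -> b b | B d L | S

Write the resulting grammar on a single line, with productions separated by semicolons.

Left recursion appears on B.
For B: α = {N, S}, β = {b d, b L, b N}. Rewrite as B → β B' and B' → α B' | ε.

S -> a | a b | a B; B -> b d B' | b L B' | b N B'; L -> b a; N -> b b | B d L | S; B' -> N B' | S B' | ε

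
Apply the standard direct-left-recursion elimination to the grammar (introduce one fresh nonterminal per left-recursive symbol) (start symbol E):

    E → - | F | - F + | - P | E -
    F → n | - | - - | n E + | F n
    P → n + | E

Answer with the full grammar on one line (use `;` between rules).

E → - E' | F E' | - F + E' | - P E'; F → n F' | - F' | - - F' | n E + F'; P → n + | E; E' → - E' | ε; F' → n F' | ε

Directly left-recursive nonterminals: E, F.
For E: α = {-}, β = {-, F, - F +, - P}. Rewrite as E → β E' and E' → α E' | ε.
For F: α = {n}, β = {n, -, - -, n E +}. Rewrite as F → β F' and F' → α F' | ε.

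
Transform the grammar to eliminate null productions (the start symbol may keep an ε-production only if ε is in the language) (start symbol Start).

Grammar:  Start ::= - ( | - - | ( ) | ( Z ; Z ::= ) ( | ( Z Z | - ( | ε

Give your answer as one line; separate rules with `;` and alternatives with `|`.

Nullable nonterminals: {Z}.
ε ∉ L(G), so no ε-production is kept.
Expand every rule over subsets of its nullable positions: Start → ( Z gives ( Z | (. Z → ( Z Z gives ( Z Z | ( Z | (.

Start ::= - ( | - - | ( ) | ( Z | (; Z ::= ) ( | ( Z Z | ( Z | ( | - (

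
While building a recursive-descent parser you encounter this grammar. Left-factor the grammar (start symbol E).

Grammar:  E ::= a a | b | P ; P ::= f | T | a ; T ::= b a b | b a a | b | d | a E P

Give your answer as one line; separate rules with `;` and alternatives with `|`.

T has alternatives sharing prefix 'b': factor to T → b T' with T' → a b | a a | ε.
T' has alternatives sharing prefix 'a': factor to T' → a T'' with T'' → b | a.

E ::= a a | b | P; P ::= f | T | a; T ::= d | a E P | b T'; T' ::= eps | a T''; T'' ::= b | a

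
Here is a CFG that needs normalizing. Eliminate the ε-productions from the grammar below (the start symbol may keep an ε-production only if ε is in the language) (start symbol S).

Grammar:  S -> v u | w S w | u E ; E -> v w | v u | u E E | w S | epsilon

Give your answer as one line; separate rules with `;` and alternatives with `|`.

The nullable symbols are {E}.
ε ∉ L(G), so no ε-production is kept.
Add the nullable-subset variants: S → u E gives u E | u. E → u E E gives u E E | u E | u.

S -> v u | w S w | u E | u; E -> v w | v u | u E E | u E | u | w S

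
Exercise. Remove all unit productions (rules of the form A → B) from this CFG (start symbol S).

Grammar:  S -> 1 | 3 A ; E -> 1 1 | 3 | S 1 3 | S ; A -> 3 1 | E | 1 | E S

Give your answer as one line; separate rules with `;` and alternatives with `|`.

S -> 1 | 3 A; E -> 1 1 | 3 | S 1 3 | 1 | 3 A; A -> 1 1 | 3 | S 1 3 | 1 | 3 A | 3 1 | E S

Unit pairs: A ⇒* {E, S}; E ⇒* {S}.
Replace each nonterminal's rules with the union of the non-unit rules of every nonterminal it unit-derives.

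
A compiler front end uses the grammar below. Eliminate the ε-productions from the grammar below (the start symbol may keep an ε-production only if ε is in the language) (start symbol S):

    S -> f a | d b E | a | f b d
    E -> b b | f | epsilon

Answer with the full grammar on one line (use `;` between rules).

Nullable set = {E}.
ε ∉ L(G), so no ε-production is kept.
For each production, add variants omitting each subset of nullable occurrences: S → d b E gives d b E | d b.

S -> f a | d b E | d b | a | f b d; E -> b b | f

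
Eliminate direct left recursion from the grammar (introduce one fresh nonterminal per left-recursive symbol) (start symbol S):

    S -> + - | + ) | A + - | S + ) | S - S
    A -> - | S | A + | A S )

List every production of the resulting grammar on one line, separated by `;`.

S -> + - S' | + ) S' | A + - S'; A -> - A' | S A'; S' -> + ) S' | - S S' | ε; A' -> + A' | S ) A' | ε

Left recursion appears on S, A.
For S: α = {+ ), - S}, β = {+ -, + ), A + -}. Rewrite as S → β S' and S' → α S' | ε.
For A: α = {+, S )}, β = {-, S}. Rewrite as A → β A' and A' → α A' | ε.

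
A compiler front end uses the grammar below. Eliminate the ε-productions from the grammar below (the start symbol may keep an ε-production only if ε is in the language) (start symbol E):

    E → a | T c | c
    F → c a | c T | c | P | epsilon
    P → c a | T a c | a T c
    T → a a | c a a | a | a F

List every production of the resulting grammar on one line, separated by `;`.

E → a | T c | c; F → c a | c T | c | P; P → c a | T a c | a T c; T → a a | c a a | a | a F

Nullable set = {F}.
ε ∉ L(G), so no ε-production is kept.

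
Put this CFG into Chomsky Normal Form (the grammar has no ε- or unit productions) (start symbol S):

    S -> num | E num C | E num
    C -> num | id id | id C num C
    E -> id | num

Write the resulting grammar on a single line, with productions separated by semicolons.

S -> num | E Y1 | E X1; C -> num | X2 X2 | X2 Y2; E -> id | num; X1 -> num; X2 -> id; Y1 -> X1 C; Y2 -> C Y3; Y3 -> X1 C

Introduce a nonterminal for each terminal appearing in a rule of length ≥ 2: X1 → num, X2 → id.
Binarize each right-hand side of length ≥ 3 by chaining fresh nonterminals (Y1, Y2, …): affected rules were S → E X1 C; C → X2 C X1 C.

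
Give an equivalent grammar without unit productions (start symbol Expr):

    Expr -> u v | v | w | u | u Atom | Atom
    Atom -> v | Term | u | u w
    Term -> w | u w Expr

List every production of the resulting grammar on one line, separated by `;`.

Expr -> w | u w Expr | v | u | u w | u v | u Atom; Atom -> w | u w Expr | v | u | u w; Term -> w | u w Expr

Unit pairs: Atom ⇒* {Term}; Expr ⇒* {Atom, Term}.
For every A with A ⇒* B via unit rules, add B's non-unit alternatives to A; then delete every rule of the form X → Y.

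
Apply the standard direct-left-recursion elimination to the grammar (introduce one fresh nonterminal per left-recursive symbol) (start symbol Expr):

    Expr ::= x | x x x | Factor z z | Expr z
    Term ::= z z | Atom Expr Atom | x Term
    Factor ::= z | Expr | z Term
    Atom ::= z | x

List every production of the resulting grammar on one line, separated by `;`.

Left recursion appears on Expr.
For Expr: α = {z}, β = {x, x x x, Factor z z}. Rewrite as Expr → β Expr1 and Expr1 → α Expr1 | ε.

Expr ::= x Expr1 | x x x Expr1 | Factor z z Expr1; Term ::= z z | Atom Expr Atom | x Term; Factor ::= z | Expr | z Term; Atom ::= z | x; Expr1 ::= z Expr1 | ε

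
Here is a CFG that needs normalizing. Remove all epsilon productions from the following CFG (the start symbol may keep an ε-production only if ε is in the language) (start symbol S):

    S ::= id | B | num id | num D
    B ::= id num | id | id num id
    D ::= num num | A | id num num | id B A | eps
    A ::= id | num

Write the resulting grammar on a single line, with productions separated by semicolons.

Nullable nonterminals: {D}.
ε ∉ L(G), so no ε-production is kept.
Expand every rule over subsets of its nullable positions: S → num D gives num D | num.

S ::= id | B | num id | num D | num; B ::= id num | id | id num id; D ::= num num | A | id num num | id B A; A ::= id | num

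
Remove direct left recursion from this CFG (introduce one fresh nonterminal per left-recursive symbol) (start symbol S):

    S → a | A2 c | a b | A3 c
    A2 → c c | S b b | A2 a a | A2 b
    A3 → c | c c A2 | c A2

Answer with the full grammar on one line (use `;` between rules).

S → a | A2 c | a b | A3 c; A2 → c c A2' | S b b A2'; A3 → c | c c A2 | c A2; A2' → a a A2' | b A2' | ε

A2 is directly left-recursive.
For A2: α = {a a, b}, β = {c c, S b b}. Rewrite as A2 → β A2' and A2' → α A2' | ε.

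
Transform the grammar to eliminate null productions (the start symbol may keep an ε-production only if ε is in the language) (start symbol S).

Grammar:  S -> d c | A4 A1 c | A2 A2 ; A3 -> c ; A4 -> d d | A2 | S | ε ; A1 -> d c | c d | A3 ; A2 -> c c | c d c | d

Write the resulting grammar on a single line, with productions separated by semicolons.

S -> d c | A4 A1 c | A1 c | A2 A2; A3 -> c; A4 -> d d | A2 | S; A1 -> d c | c d | A3; A2 -> c c | c d c | d

The nullable symbols are {A4}.
ε ∉ L(G), so no ε-production is kept.
Add the nullable-subset variants: S → A4 A1 c gives A4 A1 c | A1 c.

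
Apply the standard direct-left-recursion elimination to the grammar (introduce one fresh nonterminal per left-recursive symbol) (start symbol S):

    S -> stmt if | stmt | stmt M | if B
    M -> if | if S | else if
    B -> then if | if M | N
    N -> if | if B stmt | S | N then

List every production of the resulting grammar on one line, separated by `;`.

N is directly left-recursive.
For N: α = {then}, β = {if, if B stmt, S}. Rewrite as N → β N' and N' → α N' | ε.

S -> stmt if | stmt | stmt M | if B; M -> if | if S | else if; B -> then if | if M | N; N -> if N' | if B stmt N' | S N'; N' -> then N' | eps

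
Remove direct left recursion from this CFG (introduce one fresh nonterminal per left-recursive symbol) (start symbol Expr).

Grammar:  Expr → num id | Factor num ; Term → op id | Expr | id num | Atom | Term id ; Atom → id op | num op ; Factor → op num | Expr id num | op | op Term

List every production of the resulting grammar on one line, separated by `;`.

Expr → num id | Factor num; Term → op id Term1 | Expr Term1 | id num Term1 | Atom Term1; Atom → id op | num op; Factor → op num | Expr id num | op | op Term; Term1 → id Term1 | ε

Left recursion appears on Term.
For Term: α = {id}, β = {op id, Expr, id num, Atom}. Rewrite as Term → β Term1 and Term1 → α Term1 | ε.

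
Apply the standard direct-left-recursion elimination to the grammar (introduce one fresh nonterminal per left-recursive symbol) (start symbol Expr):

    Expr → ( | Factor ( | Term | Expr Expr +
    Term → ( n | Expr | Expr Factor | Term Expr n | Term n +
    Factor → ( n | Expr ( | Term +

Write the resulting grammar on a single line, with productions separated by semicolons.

Expr, Term are directly left-recursive.
For Expr: α = {Expr +}, β = {(, Factor (, Term}. Rewrite as Expr → β Expr1 and Expr1 → α Expr1 | ε.
For Term: α = {Expr n, n +}, β = {( n, Expr, Expr Factor}. Rewrite as Term → β Term1 and Term1 → α Term1 | ε.

Expr → ( Expr1 | Factor ( Expr1 | Term Expr1; Term → ( n Term1 | Expr Term1 | Expr Factor Term1; Factor → ( n | Expr ( | Term +; Expr1 → Expr + Expr1 | ε; Term1 → Expr n Term1 | n + Term1 | ε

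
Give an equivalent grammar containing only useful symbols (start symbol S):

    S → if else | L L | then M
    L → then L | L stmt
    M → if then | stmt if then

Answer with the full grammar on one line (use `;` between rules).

Generating nonterminals: {M, S}.
Reachable from S after that: {M, S}.
Removed useless symbols: {L} and every production mentioning them.

S → if else | then M; M → if then | stmt if then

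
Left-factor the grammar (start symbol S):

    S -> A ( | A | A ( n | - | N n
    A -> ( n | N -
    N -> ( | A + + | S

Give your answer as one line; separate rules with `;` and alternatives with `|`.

S has alternatives sharing prefix 'A': factor to S → A S' with S' → ( | ε | ( n.
S' has alternatives sharing prefix '(': factor to S' → ( S'' with S'' → ε | n.

S -> - | N n | A S'; A -> ( n | N -; N -> ( | A + + | S; S' -> epsilon | ( S''; S'' -> epsilon | n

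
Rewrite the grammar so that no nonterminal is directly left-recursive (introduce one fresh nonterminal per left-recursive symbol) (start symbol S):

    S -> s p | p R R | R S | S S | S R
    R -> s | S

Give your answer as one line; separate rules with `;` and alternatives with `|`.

S -> s p S' | p R R S' | R S S'; R -> s | S; S' -> S S' | R S' | ε

Directly left-recursive nonterminal: S.
For S: α = {S, R}, β = {s p, p R R, R S}. Rewrite as S → β S' and S' → α S' | ε.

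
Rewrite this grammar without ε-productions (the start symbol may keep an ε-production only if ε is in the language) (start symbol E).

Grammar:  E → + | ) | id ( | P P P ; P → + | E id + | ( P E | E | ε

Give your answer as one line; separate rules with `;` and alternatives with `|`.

Nullable nonterminals: {E, P}.
ε ∈ L(G) since E is nullable, so keep E → ε.
For each production, add variants omitting each subset of nullable occurrences: E → P P P gives P P P | P P | P. P → E id + gives E id + | id +. P → ( P E gives ( P E | ( P | ( E | (.

E → + | ) | id ( | P P P | P P | P | ε; P → + | E id + | id + | ( P E | ( P | ( E | ( | E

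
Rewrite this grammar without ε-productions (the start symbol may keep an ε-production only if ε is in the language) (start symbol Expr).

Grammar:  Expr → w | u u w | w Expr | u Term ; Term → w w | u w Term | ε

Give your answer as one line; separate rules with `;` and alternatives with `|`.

Expr → w | u u w | w Expr | u Term | u; Term → w w | u w Term | u w

Nullable set = {Term}.
ε ∉ L(G), so no ε-production is kept.
Expand every rule over subsets of its nullable positions: Expr → u Term gives u Term | u. Term → u w Term gives u w Term | u w.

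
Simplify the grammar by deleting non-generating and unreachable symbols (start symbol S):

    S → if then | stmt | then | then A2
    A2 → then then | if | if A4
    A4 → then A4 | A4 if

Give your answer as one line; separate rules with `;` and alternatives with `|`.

S → if then | stmt | then | then A2; A2 → then then | if

Generating nonterminals: {A2, S}.
Reachable from S after that: {A2, S}.
Removed useless symbols: {A4} and every production mentioning them.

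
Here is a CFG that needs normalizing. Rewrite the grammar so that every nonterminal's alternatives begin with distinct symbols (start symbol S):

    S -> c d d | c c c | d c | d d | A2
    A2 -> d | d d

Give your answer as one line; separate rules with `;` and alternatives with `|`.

S -> A2 | c S' | d S''; A2 -> d A2'; S' -> d d | c c; S'' -> c | d; A2' -> ε | d

S has alternatives sharing prefix 'c': factor to S → c S' with S' → d d | c c.
S has alternatives sharing prefix 'd': factor to S → d S'' with S'' → c | d.
A2 has alternatives sharing prefix 'd': factor to A2 → d A2' with A2' → ε | d.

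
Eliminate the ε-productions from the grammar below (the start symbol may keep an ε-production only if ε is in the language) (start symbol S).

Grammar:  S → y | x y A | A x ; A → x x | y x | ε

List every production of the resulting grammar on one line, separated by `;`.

S → y | x y A | x y | A x | x; A → x x | y x

Nullable set = {A}.
ε ∉ L(G), so no ε-production is kept.
For each production, add variants omitting each subset of nullable occurrences: S → x y A gives x y A | x y. S → A x gives A x | x.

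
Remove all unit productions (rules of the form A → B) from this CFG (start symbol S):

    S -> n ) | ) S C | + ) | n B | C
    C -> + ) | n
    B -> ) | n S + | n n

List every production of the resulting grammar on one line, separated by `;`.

S -> + ) | n | n ) | ) S C | n B; C -> + ) | n; B -> ) | n S + | n n

Unit pairs: S ⇒* {C}.
For each unit pair (A, B), copy every non-unit production of B to A, then drop all unit productions.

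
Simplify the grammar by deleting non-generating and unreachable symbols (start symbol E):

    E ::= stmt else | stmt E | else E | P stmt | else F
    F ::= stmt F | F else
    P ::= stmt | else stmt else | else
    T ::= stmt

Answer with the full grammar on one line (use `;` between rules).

E ::= stmt else | stmt E | else E | P stmt; P ::= stmt | else stmt else | else

Generating nonterminals: {E, P, T}.
Reachable from E after that: {E, P}.
Removed useless symbols: {F, T} and every production mentioning them.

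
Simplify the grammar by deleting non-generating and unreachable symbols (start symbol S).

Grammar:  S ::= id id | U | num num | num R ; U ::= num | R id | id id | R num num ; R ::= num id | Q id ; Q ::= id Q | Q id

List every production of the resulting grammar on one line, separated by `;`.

S ::= id id | U | num num | num R; U ::= num | R id | id id | R num num; R ::= num id

Generating nonterminals: {R, S, U}.
Reachable from S after that: {R, S, U}.
Removed useless symbols: {Q} and every production mentioning them.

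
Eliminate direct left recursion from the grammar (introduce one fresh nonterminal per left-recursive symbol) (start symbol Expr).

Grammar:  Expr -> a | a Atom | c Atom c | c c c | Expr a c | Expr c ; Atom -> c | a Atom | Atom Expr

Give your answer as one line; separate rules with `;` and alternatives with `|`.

Directly left-recursive nonterminals: Expr, Atom.
For Expr: α = {a c, c}, β = {a, a Atom, c Atom c, c c c}. Rewrite as Expr → β Expr1 and Expr1 → α Expr1 | ε.
For Atom: α = {Expr}, β = {c, a Atom}. Rewrite as Atom → β Atom1 and Atom1 → α Atom1 | ε.

Expr -> a Expr1 | a Atom Expr1 | c Atom c Expr1 | c c c Expr1; Atom -> c Atom1 | a Atom Atom1; Expr1 -> a c Expr1 | c Expr1 | ε; Atom1 -> Expr Atom1 | ε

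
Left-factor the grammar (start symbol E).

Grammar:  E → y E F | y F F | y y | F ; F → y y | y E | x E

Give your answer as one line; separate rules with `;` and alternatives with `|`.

E has alternatives sharing prefix 'y': factor to E → y E' with E' → E F | F F | y.
F has alternatives sharing prefix 'y': factor to F → y F' with F' → y | E.

E → F | y E'; F → x E | y F'; E' → E F | F F | y; F' → y | E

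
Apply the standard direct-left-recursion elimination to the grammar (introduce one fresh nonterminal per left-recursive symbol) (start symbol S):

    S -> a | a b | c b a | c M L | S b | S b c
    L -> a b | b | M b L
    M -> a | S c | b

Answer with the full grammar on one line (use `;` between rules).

S -> a S' | a b S' | c b a S' | c M L S'; L -> a b | b | M b L; M -> a | S c | b; S' -> b S' | b c S' | ε

Directly left-recursive nonterminal: S.
For S: α = {b, b c}, β = {a, a b, c b a, c M L}. Rewrite as S → β S' and S' → α S' | ε.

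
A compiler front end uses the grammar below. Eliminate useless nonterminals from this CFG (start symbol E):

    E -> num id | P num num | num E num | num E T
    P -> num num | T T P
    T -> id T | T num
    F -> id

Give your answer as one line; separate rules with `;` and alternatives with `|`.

E -> num id | P num num | num E num; P -> num num

Generating nonterminals: {E, F, P}.
Reachable from E after that: {E, P}.
Removed useless symbols: {F, T} and every production mentioning them.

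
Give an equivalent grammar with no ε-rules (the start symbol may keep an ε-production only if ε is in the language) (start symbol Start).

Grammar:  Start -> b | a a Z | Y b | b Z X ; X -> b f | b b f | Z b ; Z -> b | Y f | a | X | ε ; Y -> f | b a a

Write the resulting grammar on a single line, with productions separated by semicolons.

Start -> b | a a Z | a a | Y b | b Z X | b X; X -> b f | b b f | Z b | b; Z -> b | Y f | a | X; Y -> f | b a a

The nullable symbols are {Z}.
ε ∉ L(G), so no ε-production is kept.
Add the nullable-subset variants: Start → a a Z gives a a Z | a a. Start → b Z X gives b Z X | b X. X → Z b gives Z b | b.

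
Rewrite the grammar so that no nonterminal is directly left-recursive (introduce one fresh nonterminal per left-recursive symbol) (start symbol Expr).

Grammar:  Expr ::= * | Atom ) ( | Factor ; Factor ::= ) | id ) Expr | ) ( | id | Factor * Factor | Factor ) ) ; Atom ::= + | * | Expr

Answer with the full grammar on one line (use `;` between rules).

Expr ::= * | Atom ) ( | Factor; Factor ::= ) Factor1 | id ) Expr Factor1 | ) ( Factor1 | id Factor1; Atom ::= + | * | Expr; Factor1 ::= * Factor Factor1 | ) ) Factor1 | ε

Directly left-recursive nonterminal: Factor.
For Factor: α = {* Factor, ) )}, β = {), id ) Expr, ) (, id}. Rewrite as Factor → β Factor1 and Factor1 → α Factor1 | ε.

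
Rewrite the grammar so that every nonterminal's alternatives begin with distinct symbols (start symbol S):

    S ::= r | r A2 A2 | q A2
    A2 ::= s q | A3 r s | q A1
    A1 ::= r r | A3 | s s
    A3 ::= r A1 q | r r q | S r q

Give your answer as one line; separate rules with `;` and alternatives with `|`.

S ::= q A2 | r S'; A2 ::= s q | A3 r s | q A1; A1 ::= r r | A3 | s s; A3 ::= S r q | r A3'; S' ::= ε | A2 A2; A3' ::= A1 q | r q

S has alternatives sharing prefix 'r': factor to S → r S' with S' → ε | A2 A2.
A3 has alternatives sharing prefix 'r': factor to A3 → r A3' with A3' → A1 q | r q.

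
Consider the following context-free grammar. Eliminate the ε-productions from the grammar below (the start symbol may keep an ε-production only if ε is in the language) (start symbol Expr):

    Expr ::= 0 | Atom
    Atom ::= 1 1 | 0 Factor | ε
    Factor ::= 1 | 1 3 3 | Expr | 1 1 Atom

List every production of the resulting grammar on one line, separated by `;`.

Nullable nonterminals: {Atom, Expr, Factor}.
ε ∈ L(G) since Expr is nullable, so keep Expr → ε.
Expand every rule over subsets of its nullable positions: Atom → 0 Factor gives 0 Factor | 0. Factor → 1 1 Atom gives 1 1 Atom | 1 1.

Expr ::= 0 | Atom | ε; Atom ::= 1 1 | 0 Factor | 0; Factor ::= 1 | 1 3 3 | Expr | 1 1 Atom | 1 1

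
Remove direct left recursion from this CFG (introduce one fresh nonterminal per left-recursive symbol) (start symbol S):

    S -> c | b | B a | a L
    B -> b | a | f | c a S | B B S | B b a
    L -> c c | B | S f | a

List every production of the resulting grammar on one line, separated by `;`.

Directly left-recursive nonterminal: B.
For B: α = {B S, b a}, β = {b, a, f, c a S}. Rewrite as B → β B' and B' → α B' | ε.

S -> c | b | B a | a L; B -> b B' | a B' | f B' | c a S B'; L -> c c | B | S f | a; B' -> B S B' | b a B' | epsilon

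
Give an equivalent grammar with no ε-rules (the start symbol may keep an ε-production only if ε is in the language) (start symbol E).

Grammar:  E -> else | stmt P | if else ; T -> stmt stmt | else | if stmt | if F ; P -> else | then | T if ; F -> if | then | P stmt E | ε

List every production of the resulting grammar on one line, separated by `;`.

E -> else | stmt P | if else; T -> stmt stmt | else | if stmt | if F | if; P -> else | then | T if; F -> if | then | P stmt E

The nullable symbols are {F}.
ε ∉ L(G), so no ε-production is kept.
For each production, add variants omitting each subset of nullable occurrences: T → if F gives if F | if.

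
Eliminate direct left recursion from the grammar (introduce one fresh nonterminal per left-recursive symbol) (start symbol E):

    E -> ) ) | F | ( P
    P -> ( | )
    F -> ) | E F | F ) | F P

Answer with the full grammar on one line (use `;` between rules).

F is directly left-recursive.
For F: α = {), P}, β = {), E F}. Rewrite as F → β F' and F' → α F' | ε.

E -> ) ) | F | ( P; P -> ( | ); F -> ) F' | E F F'; F' -> ) F' | P F' | ε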